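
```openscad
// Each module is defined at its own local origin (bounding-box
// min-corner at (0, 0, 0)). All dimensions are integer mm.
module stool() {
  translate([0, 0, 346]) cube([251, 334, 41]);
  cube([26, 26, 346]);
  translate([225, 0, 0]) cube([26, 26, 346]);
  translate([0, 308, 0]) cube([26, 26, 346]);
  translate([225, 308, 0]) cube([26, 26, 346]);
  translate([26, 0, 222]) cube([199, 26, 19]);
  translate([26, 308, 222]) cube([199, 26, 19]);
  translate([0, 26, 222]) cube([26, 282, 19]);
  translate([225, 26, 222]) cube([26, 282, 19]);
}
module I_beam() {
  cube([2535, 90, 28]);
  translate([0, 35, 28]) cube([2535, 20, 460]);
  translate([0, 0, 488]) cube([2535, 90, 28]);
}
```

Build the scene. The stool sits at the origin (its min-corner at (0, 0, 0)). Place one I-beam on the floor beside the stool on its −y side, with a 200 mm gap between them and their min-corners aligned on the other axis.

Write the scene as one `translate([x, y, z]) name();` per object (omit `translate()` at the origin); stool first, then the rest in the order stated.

stool();
translate([0, -290, 0]) I_beam();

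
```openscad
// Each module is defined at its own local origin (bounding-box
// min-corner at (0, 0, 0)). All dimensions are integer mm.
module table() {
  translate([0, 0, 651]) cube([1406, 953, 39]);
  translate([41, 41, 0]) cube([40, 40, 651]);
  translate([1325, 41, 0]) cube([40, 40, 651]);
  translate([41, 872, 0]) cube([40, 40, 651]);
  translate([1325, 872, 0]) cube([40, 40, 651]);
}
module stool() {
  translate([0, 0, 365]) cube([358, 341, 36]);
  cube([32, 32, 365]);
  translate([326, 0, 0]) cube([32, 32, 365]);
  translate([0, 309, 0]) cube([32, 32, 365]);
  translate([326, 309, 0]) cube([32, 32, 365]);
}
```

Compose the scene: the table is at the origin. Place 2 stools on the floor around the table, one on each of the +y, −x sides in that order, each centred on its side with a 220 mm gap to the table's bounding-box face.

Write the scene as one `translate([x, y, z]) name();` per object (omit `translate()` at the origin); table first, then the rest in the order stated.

table();
translate([524, 1173, 0]) stool();
translate([-578, 306, 0]) stool();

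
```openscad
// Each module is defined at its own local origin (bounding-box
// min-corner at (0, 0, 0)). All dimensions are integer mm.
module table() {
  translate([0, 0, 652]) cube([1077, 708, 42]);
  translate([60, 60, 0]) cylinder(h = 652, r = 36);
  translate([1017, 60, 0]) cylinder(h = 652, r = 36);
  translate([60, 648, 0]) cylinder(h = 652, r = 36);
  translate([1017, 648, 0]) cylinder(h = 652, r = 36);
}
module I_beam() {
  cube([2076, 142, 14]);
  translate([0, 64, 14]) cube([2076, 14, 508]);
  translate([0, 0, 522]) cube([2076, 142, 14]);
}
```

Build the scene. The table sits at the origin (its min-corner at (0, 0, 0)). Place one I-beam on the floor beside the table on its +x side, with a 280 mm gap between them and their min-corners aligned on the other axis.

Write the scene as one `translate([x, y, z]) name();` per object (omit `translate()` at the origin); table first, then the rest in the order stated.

table();
translate([1357, 0, 0]) I_beam();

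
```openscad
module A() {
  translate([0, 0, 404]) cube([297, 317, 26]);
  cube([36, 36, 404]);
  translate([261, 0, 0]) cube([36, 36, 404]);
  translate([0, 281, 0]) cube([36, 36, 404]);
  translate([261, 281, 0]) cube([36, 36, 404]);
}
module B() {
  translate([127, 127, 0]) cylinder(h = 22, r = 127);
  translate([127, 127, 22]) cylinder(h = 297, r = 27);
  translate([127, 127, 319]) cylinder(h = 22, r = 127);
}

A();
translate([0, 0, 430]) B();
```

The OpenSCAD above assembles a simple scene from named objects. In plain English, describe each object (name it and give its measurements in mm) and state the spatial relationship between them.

A is a four-legged stool. The seat is 297×317 mm, 26 mm thick, top at z = 430 mm. It stands on four square legs, each 36×36 mm in cross-section, from z = 0 to the seat underside, each flush with a corner of the seat.

B is a spool: two coaxial disc flanges of radius 127 mm and thickness 22 mm, joined by a core cylinder of radius 27 mm and height 297 mm. The lower flange rests on z = 0 and the three cylinders share a vertical axis.

The spool is on top of the stool.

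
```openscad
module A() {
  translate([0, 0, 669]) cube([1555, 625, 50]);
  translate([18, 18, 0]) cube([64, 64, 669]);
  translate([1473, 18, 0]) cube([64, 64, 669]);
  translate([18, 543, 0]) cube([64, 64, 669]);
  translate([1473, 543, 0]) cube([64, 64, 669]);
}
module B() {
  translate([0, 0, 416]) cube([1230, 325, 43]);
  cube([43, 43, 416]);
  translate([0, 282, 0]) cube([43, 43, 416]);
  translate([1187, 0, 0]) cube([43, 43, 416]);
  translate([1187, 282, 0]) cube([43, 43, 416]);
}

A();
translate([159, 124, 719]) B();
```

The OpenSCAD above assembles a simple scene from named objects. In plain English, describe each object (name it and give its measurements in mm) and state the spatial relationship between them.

A is a table: top 1555 mm (x) × 625 mm (y), 50 mm thick, upper face at z = 719 mm, on four 64×64 mm square legs, each inset 18 mm from the nearest pair of top edges, running from z = 0 to the bottom of the top.

B is a long wooden bench with a 1230 mm (x) × 325 mm (y) seat, 43 mm thick, its top surface 459 mm above the floor. Four 43 mm square legs at the seat corners, flush with the edges, run from z = 0 to the seat underside.

The bench is on top of the table.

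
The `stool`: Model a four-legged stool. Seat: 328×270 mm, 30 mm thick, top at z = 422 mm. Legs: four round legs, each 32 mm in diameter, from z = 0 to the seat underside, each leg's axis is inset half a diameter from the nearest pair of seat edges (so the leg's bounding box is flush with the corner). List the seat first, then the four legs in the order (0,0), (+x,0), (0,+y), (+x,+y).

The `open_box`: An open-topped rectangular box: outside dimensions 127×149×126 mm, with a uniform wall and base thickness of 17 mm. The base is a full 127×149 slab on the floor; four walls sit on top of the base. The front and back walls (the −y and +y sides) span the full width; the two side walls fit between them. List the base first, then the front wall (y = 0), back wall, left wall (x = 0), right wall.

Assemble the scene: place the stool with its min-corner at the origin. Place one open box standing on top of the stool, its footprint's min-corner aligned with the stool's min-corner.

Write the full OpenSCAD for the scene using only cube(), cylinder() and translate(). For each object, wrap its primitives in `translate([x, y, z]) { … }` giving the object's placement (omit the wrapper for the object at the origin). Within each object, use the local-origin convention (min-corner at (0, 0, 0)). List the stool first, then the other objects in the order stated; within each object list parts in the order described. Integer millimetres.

translate([0, 0, 392]) cube([328, 270, 30]);
translate([16, 16, 0]) cylinder(h = 392, r = 16);
translate([312, 16, 0]) cylinder(h = 392, r = 16);
translate([16, 254, 0]) cylinder(h = 392, r = 16);
translate([312, 254, 0]) cylinder(h = 392, r = 16);
translate([0, 0, 422]) {
  cube([127, 149, 17]);
  translate([0, 0, 17]) cube([127, 17, 109]);
  translate([0, 132, 17]) cube([127, 17, 109]);
  translate([0, 17, 17]) cube([17, 115, 109]);
  translate([110, 17, 17]) cube([17, 115, 109]);
}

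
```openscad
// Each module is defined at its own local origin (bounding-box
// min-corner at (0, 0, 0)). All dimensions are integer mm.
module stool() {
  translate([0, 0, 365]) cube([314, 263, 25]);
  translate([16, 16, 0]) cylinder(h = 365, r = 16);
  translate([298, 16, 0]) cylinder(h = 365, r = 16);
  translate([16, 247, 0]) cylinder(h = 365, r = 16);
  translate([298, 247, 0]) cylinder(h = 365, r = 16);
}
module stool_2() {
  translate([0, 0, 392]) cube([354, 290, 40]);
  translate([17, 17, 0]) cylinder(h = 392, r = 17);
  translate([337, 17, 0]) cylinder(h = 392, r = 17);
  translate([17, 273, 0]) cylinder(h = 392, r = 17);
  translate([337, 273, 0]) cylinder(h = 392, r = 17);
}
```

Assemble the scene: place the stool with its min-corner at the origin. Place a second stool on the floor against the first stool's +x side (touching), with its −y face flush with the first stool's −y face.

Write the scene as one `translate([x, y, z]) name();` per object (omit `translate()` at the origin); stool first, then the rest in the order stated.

stool();
translate([314, 0, 0]) stool_2();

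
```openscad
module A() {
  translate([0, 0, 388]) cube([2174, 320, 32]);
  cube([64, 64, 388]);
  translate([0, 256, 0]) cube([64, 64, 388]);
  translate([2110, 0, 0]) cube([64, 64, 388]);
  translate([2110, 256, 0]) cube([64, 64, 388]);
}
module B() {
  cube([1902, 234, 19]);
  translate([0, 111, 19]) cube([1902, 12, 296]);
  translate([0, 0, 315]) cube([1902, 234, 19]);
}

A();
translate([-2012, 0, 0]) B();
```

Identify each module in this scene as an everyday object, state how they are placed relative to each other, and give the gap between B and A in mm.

The I-beam's nearest face is 110 mm from the bench's −x face.

A is a bench. B is an I-beam. The I-beam is on the floor beside the bench on its −x side. The gap between the I-beam and the bench is 110 mm.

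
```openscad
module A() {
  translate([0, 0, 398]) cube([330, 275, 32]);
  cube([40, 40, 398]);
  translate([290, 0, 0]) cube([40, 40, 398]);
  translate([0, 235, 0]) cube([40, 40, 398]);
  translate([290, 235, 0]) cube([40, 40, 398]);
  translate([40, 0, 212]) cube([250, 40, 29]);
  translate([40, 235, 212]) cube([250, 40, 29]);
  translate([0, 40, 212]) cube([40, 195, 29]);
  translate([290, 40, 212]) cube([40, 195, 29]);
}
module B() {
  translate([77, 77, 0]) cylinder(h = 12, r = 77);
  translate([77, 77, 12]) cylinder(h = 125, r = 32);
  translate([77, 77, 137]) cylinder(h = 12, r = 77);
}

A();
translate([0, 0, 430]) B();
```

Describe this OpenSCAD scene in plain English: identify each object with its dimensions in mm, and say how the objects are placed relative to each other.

A is a four-legged stool. The seat is a 330×275×32 mm slab whose top surface is at z = 430 mm; four square legs, each 40×40 mm in cross-section, run from the floor (z = 0) to the underside of the seat, each flush with a corner of the seat. Four stretchers, 40 mm wide and 29 mm tall, connect adjacent legs with their undersides at z = 212 mm, each running between the inner faces of the legs it joins and aligned with the legs' outer faces on the other axis.

B is a spool: two coaxial disc flanges of radius 77 mm and thickness 12 mm, joined by a core cylinder of radius 32 mm and height 125 mm. The lower flange rests on z = 0 and the three cylinders share a vertical axis.

The spool is on top of the stool.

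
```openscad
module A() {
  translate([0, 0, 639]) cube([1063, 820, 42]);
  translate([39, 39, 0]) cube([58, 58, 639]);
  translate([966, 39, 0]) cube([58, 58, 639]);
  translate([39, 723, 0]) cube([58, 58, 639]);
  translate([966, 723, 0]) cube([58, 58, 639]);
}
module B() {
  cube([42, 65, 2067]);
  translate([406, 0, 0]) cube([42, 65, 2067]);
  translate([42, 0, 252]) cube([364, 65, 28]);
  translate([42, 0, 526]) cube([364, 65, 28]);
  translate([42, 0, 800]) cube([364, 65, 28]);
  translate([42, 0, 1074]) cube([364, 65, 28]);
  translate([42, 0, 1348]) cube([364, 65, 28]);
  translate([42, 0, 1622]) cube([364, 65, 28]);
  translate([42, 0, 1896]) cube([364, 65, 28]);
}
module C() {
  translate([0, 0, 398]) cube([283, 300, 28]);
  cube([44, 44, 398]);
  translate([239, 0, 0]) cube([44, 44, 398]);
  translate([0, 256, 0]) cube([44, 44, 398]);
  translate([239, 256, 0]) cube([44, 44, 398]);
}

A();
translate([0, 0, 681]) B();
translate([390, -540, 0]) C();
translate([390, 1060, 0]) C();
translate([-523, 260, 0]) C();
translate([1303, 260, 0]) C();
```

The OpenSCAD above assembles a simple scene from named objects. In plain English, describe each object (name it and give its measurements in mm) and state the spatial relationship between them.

A is a rectangular dining table. The top is 1063×820×42 mm with its upper surface at z = 681 mm. It stands on four 58×58 mm square legs, each inset 39 mm from the nearest pair of top edges, running from the floor to the underside of the top.

B is a wooden ladder with two side rails of 42×65 mm section and 2067 mm height, set 448 mm apart overall. Between them run 7 rectangular rungs (65 mm deep, 28 mm thick), front faces flush with the rails' −y face. The bottom of the first rung is 252 mm above the floor and each subsequent rung is 274 mm higher than the one below.

C is a simple wooden stool: a rectangular seat 283 mm (x) by 300 mm (y), 28 mm thick, top face at z = 426 mm, on four square legs, each 44×44 mm in cross-section. The legs rest on z = 0, each flush with a corner of the seat.

The ladder is on top of the table. Four stools sit around the table at the −y, +y, −x, +x sides.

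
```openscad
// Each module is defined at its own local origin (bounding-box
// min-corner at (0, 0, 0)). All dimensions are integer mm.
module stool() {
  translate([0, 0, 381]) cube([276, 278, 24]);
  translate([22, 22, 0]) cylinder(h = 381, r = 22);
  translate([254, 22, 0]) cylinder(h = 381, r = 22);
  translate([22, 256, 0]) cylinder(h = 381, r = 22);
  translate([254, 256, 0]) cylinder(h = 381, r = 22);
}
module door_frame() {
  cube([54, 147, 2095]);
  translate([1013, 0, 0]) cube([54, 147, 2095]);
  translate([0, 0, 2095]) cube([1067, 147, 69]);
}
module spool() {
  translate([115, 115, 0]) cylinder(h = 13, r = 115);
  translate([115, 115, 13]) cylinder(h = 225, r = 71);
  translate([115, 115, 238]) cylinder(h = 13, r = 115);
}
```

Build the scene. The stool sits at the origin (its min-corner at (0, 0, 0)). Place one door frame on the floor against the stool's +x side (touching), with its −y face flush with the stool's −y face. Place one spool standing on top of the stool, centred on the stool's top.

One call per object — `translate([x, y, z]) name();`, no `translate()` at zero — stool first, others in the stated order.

stool();
translate([276, 0, 0]) door_frame();
translate([23, 24, 405]) spool();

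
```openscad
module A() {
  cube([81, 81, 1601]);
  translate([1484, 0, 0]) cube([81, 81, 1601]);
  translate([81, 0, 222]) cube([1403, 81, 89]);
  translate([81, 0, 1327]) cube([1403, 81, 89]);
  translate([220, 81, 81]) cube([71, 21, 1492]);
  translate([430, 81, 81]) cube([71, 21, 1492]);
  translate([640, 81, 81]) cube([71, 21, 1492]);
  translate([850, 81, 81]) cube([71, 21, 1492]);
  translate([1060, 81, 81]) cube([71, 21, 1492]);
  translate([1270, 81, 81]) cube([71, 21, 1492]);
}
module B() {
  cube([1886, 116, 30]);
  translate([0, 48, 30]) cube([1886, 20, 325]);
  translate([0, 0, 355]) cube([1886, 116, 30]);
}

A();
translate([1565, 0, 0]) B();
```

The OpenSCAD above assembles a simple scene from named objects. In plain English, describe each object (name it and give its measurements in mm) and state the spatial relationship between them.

A is a fence section. Two 81×81 mm posts, 1601 mm tall, stand on the floor with a clear span of 1403 mm between their inner faces. Two horizontal rails of 81×89 mm section span the gap between the posts with their undersides at z = 222 mm and z = 1327 mm, flush with the posts' −y face. 6 pickets, each 71 mm wide, 21 mm thick and 1492 mm tall, are fixed to the +y face of the rails with their bottoms at z = 81 mm, evenly spaced across the span with equal gaps (rounded down to the nearest mm) at the −x end and between each pair — any rounding remainder accumulates at the +x end.

B is an I-beam lying along x, 1886 mm long. Overall section height 385 mm. Two flanges 116 mm wide (y) and 30 mm thick, one on the floor and one at the top; a web 20 mm thick runs between them, centred on the flange width.

The I-beam is against the fence section's +x side, with their −y faces flush.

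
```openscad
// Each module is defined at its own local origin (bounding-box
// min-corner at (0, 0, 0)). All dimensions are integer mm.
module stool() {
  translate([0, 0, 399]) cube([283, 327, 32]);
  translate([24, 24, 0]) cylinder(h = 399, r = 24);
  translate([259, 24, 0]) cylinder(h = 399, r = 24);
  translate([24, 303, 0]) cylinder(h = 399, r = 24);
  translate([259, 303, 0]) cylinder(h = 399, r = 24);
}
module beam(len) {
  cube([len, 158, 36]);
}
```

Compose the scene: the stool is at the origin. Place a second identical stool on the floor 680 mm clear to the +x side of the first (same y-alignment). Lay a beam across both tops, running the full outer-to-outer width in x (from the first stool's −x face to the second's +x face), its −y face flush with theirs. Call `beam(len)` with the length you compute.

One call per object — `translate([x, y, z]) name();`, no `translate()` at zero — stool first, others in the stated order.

stool();
translate([963, 0, 0]) stool();
translate([0, 0, 431]) beam(1246);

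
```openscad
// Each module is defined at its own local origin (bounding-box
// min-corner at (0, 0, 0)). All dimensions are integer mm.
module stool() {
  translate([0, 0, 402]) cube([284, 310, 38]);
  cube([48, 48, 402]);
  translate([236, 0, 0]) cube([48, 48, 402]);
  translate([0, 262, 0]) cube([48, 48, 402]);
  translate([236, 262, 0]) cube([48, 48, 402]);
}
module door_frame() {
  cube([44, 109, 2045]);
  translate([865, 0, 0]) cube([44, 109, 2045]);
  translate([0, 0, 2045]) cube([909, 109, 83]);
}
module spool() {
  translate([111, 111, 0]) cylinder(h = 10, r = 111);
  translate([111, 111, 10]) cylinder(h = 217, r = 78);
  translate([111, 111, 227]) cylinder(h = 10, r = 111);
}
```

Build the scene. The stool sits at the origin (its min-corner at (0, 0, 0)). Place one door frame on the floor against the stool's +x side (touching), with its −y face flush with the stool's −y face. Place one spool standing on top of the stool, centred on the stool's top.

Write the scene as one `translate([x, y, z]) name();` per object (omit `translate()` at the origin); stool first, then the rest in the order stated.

stool();
translate([284, 0, 0]) door_frame();
translate([31, 44, 440]) spool();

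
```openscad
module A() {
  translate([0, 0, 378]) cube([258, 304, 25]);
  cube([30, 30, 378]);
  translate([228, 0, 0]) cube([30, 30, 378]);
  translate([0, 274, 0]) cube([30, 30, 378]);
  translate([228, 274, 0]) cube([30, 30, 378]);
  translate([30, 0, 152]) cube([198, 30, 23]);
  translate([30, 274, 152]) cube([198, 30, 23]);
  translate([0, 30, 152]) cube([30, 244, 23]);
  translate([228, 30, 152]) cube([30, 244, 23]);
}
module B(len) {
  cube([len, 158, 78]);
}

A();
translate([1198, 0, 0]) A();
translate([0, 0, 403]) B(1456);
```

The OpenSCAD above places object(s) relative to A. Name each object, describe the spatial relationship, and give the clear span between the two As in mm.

Second stool starts at x = 1198; first ends at x = 258; clear span = 1198 − 258 = 940 mm.

A is a stool. B is a beam. A beam spans the tops of two stools. The clear span between the two stools is 940 mm.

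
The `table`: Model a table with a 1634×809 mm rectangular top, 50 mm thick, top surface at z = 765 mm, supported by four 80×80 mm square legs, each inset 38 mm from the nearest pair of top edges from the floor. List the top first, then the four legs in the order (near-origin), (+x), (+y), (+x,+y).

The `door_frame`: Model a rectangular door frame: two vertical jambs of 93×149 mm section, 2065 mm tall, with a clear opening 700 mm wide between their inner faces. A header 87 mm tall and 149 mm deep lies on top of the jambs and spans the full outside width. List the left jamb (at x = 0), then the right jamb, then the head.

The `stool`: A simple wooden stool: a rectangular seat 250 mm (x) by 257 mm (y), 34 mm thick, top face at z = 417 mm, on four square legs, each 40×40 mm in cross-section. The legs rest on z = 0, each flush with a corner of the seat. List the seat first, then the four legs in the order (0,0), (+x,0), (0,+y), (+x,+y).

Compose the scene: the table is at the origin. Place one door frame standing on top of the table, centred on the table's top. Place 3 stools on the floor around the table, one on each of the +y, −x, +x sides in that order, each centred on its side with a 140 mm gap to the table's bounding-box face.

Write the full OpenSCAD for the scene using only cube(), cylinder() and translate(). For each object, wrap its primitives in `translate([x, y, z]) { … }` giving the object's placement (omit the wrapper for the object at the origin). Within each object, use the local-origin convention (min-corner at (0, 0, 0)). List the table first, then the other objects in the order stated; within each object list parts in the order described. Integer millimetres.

translate([0, 0, 715]) cube([1634, 809, 50]);
translate([38, 38, 0]) cube([80, 80, 715]);
translate([1516, 38, 0]) cube([80, 80, 715]);
translate([38, 691, 0]) cube([80, 80, 715]);
translate([1516, 691, 0]) cube([80, 80, 715]);
translate([374, 330, 765]) {
  cube([93, 149, 2065]);
  translate([793, 0, 0]) cube([93, 149, 2065]);
  translate([0, 0, 2065]) cube([886, 149, 87]);
}
translate([692, 949, 0]) {
  translate([0, 0, 383]) cube([250, 257, 34]);
  cube([40, 40, 383]);
  translate([210, 0, 0]) cube([40, 40, 383]);
  translate([0, 217, 0]) cube([40, 40, 383]);
  translate([210, 217, 0]) cube([40, 40, 383]);
}
translate([-390, 276, 0]) {
  translate([0, 0, 383]) cube([250, 257, 34]);
  cube([40, 40, 383]);
  translate([210, 0, 0]) cube([40, 40, 383]);
  translate([0, 217, 0]) cube([40, 40, 383]);
  translate([210, 217, 0]) cube([40, 40, 383]);
}
translate([1774, 276, 0]) {
  translate([0, 0, 383]) cube([250, 257, 34]);
  cube([40, 40, 383]);
  translate([210, 0, 0]) cube([40, 40, 383]);
  translate([0, 217, 0]) cube([40, 40, 383]);
  translate([210, 217, 0]) cube([40, 40, 383]);
}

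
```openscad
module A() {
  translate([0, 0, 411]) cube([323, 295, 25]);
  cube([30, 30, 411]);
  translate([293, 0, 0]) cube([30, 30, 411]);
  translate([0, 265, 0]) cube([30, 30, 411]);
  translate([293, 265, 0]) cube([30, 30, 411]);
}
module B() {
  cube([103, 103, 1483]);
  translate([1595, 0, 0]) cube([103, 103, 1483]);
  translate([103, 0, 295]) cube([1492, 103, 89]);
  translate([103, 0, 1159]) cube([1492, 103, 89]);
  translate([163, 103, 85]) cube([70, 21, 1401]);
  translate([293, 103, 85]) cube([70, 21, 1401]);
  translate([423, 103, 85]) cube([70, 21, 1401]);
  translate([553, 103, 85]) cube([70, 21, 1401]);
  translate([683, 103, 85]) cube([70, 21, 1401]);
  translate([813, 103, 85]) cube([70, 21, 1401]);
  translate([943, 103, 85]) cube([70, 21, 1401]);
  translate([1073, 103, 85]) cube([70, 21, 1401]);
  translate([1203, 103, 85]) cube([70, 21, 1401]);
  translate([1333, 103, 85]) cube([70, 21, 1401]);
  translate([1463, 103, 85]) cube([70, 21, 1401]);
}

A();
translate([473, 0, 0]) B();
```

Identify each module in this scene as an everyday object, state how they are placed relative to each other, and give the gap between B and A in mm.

The fence section's nearest face is 150 mm from the stool's +x face.

A is a stool. B is a fence section. The fence section is on the floor beside the stool on its +x side. The gap between the fence section and the stool is 150 mm.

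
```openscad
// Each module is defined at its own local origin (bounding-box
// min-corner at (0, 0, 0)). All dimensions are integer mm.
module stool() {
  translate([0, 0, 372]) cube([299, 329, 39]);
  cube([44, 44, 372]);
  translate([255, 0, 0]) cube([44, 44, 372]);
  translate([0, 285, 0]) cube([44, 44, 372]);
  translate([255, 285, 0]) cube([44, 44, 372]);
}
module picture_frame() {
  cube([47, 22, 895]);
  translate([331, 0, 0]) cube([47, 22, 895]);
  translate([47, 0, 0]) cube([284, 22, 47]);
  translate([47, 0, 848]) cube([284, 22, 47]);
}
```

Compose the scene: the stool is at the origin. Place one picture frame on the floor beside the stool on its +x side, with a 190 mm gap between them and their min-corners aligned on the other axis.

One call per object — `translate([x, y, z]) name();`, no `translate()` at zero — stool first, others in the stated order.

stool();
translate([489, 0, 0]) picture_frame();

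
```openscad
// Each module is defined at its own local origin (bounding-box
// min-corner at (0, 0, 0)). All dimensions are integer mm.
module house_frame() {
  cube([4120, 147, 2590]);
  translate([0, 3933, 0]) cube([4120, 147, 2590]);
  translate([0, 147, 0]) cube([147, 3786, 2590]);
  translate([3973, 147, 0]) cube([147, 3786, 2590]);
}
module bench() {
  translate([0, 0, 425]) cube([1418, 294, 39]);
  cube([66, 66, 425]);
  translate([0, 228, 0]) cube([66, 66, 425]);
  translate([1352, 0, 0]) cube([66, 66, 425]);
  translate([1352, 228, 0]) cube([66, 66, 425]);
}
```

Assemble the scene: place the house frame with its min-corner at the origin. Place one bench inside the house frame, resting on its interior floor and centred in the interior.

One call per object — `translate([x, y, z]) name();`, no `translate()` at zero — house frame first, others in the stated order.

house_frame();
translate([1351, 1893, 0]) bench();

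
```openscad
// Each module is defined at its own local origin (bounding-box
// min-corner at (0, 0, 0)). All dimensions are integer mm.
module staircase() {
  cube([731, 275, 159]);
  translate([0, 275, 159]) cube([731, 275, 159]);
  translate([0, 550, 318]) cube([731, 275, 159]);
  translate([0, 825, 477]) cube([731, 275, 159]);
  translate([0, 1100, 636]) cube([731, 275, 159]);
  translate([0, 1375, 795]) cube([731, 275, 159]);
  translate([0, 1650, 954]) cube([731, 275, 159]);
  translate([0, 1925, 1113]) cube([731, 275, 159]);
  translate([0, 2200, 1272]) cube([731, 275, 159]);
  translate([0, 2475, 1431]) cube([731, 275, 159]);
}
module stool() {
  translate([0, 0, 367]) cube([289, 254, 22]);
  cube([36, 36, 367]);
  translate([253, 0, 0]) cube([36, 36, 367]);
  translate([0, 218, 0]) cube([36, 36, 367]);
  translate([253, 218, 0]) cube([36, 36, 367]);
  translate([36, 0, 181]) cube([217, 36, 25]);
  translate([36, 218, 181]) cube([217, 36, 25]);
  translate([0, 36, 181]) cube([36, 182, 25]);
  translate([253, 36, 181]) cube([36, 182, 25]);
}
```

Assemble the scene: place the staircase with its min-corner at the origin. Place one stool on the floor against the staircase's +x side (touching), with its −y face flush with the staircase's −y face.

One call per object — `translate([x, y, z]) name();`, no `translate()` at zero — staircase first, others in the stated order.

staircase();
translate([731, 0, 0]) stool();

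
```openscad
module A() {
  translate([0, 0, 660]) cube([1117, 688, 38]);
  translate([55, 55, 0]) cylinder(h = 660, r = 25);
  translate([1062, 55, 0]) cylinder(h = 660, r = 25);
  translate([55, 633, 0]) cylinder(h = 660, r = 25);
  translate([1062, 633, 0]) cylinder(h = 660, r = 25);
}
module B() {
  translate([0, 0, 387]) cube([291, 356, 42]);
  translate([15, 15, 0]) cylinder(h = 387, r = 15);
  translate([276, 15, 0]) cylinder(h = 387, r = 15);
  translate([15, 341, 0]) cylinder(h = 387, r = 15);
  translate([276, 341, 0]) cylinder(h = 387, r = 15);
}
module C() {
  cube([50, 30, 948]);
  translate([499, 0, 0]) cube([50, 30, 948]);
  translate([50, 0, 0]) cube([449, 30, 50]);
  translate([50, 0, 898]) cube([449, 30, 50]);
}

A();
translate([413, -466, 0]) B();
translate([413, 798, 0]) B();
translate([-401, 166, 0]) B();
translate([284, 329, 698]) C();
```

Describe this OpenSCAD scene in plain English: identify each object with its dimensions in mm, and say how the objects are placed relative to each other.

A is a rectangular dining table. The top is 1117×688×38 mm with its upper surface at z = 698 mm. It stands on four round legs of 50 mm diameter, each leg's bounding box inset 30 mm from the nearest pair of top edges, running from the floor to the underside of the top.

B is a simple wooden stool: a rectangular seat 291 mm (x) by 356 mm (y), 42 mm thick, top face at z = 429 mm, on four round legs, each 30 mm in diameter. The legs rest on z = 0, each leg's axis is inset half a diameter from the nearest pair of seat edges (so the leg's bounding box is flush with the corner).

C is a rectangular picture frame lying in the x–z plane (depth along y). The opening is 449 mm wide (x) by 848 mm tall (z), surrounded by a border 50 mm wide on all four sides. The frame is 30 mm deep and is made of two full-height vertical stiles with two horizontal rails fitted between them.

Three stools sit around the table at the −y, +y, −x sides. The picture frame is on top of the table, centred.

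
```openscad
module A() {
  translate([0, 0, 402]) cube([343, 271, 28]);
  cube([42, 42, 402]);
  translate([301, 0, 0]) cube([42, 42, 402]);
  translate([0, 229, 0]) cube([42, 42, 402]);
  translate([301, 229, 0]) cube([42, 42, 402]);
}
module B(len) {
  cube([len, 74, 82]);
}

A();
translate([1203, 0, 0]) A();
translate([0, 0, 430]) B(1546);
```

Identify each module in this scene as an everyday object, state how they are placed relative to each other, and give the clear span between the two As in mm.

A is a stool. B is a beam. A beam spans the tops of two stools. The clear span between the two stools is 860 mm.

Second stool starts at x = 1203; first ends at x = 343; clear span = 1203 − 343 = 860 mm.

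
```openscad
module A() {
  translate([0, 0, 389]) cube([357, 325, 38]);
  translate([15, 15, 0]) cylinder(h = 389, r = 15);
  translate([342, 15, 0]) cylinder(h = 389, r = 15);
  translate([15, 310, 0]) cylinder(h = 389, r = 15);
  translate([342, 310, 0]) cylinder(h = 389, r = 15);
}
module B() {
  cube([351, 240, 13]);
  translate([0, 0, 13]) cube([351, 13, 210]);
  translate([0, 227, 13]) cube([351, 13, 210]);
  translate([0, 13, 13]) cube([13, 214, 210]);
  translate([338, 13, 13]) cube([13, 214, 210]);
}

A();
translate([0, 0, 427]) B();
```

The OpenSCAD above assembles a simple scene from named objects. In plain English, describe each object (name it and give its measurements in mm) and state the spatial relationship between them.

A is a simple wooden stool: a rectangular seat 357 mm (x) by 325 mm (y), 38 mm thick, top face at z = 427 mm, on four round legs, each 30 mm in diameter. The legs rest on z = 0, each leg's axis is inset half a diameter from the nearest pair of seat edges (so the leg's bounding box is flush with the corner).

B is an open-topped rectangular box: outside dimensions 351×240×223 mm, with a uniform wall and base thickness of 13 mm. The base is a full 351×240 slab on the floor; four walls sit on top of the base. The front and back walls (the −y and +y sides) span the full width; the two side walls fit between them.

The open box is on top of the stool.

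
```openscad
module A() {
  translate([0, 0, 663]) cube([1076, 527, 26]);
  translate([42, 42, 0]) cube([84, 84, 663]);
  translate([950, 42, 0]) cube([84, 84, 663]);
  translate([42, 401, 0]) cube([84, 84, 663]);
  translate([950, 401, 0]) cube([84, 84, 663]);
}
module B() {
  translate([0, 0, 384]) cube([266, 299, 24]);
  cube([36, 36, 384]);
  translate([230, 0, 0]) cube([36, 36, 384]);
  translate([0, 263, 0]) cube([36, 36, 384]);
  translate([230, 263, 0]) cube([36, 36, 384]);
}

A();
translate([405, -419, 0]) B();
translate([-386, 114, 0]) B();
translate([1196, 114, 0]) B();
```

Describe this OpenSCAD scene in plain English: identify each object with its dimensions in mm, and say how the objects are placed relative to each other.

A is a table with a 1076×527 mm rectangular top, 26 mm thick, top surface at z = 689 mm, supported by four 84×84 mm square legs, each inset 42 mm from the nearest pair of top edges, running from the floor.

B is a four-legged stool. The seat is 266×299 mm, 24 mm thick, top at z = 408 mm. It stands on four square legs, each 36×36 mm in cross-section, from z = 0 to the seat underside, each flush with a corner of the seat.

Three stools sit around the table at the −y, −x, +x sides.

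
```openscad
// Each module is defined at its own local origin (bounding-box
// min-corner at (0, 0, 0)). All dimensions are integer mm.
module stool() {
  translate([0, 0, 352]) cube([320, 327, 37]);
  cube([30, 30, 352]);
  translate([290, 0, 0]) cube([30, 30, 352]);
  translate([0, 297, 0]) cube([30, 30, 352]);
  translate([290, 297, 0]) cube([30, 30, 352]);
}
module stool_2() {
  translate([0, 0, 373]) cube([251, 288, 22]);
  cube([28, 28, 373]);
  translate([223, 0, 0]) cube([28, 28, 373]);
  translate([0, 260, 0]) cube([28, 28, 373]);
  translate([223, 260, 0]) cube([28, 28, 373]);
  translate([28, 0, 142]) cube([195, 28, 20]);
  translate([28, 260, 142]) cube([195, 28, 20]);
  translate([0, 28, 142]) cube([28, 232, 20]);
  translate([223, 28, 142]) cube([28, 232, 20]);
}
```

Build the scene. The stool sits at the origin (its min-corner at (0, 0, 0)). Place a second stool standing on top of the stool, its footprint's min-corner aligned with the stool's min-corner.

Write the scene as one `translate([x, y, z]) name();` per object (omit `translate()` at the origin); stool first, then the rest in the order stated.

stool();
translate([0, 0, 389]) stool_2();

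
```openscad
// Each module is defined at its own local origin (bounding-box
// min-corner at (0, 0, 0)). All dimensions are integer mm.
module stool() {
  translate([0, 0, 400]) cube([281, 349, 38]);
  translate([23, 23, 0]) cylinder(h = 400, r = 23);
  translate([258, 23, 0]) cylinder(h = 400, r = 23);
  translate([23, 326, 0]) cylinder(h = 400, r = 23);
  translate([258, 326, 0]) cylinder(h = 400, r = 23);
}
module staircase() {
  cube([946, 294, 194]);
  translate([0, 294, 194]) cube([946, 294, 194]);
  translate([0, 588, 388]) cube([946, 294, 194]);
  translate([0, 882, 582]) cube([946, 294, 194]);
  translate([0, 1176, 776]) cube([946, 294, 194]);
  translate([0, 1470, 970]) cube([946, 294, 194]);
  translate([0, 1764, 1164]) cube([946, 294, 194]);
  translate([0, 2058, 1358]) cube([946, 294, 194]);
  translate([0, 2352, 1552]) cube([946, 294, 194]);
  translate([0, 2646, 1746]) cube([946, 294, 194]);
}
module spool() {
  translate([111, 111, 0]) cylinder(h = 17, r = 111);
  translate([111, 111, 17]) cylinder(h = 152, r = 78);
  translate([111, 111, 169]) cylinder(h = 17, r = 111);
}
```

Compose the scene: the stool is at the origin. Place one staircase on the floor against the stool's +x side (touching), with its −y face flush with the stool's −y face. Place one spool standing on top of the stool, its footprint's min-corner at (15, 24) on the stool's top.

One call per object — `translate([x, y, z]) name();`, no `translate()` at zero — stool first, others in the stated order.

stool();
translate([281, 0, 0]) staircase();
translate([15, 24, 438]) spool();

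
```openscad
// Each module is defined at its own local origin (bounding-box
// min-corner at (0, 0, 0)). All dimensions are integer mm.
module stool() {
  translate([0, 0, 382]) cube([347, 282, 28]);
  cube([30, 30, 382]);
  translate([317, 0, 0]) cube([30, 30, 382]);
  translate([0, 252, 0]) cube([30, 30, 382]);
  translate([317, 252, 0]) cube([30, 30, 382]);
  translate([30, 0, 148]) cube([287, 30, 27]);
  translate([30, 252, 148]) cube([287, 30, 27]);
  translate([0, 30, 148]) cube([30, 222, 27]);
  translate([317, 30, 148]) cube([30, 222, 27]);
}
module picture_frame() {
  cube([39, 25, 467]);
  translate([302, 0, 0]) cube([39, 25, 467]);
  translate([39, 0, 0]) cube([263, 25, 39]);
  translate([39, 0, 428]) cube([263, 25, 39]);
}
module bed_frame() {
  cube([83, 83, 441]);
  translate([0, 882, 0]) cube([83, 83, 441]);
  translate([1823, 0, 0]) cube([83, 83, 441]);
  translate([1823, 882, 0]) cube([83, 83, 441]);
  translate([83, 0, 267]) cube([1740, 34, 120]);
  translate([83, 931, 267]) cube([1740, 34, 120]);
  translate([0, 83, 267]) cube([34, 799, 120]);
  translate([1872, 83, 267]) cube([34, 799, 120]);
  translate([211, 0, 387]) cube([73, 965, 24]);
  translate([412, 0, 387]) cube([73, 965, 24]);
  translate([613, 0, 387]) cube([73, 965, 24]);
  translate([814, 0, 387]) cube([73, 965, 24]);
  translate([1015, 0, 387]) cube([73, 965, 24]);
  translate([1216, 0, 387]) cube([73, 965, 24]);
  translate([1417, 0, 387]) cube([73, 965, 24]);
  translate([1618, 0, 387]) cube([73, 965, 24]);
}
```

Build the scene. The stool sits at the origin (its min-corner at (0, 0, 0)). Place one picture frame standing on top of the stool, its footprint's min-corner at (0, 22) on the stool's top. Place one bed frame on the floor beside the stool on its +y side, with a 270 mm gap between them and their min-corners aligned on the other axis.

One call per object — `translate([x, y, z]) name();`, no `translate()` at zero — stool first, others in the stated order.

stool();
translate([0, 22, 410]) picture_frame();
translate([0, 552, 0]) bed_frame();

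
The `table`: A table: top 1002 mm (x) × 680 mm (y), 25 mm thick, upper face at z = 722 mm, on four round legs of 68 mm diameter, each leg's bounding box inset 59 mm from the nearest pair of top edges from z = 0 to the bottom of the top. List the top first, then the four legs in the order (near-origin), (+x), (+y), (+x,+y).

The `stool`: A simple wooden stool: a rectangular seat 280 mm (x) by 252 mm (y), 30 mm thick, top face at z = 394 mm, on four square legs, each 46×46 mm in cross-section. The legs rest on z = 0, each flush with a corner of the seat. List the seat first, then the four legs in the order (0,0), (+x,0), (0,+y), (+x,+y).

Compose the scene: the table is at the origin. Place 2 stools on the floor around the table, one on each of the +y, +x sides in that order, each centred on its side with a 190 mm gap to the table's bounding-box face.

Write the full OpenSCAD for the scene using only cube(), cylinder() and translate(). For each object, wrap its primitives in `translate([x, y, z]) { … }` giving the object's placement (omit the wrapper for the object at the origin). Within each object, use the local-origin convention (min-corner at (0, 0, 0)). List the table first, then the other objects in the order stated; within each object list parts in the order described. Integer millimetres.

translate([0, 0, 697]) cube([1002, 680, 25]);
translate([93, 93, 0]) cylinder(h = 697, r = 34);
translate([909, 93, 0]) cylinder(h = 697, r = 34);
translate([93, 587, 0]) cylinder(h = 697, r = 34);
translate([909, 587, 0]) cylinder(h = 697, r = 34);
translate([361, 870, 0]) {
  translate([0, 0, 364]) cube([280, 252, 30]);
  cube([46, 46, 364]);
  translate([234, 0, 0]) cube([46, 46, 364]);
  translate([0, 206, 0]) cube([46, 46, 364]);
  translate([234, 206, 0]) cube([46, 46, 364]);
}
translate([1192, 214, 0]) {
  translate([0, 0, 364]) cube([280, 252, 30]);
  cube([46, 46, 364]);
  translate([234, 0, 0]) cube([46, 46, 364]);
  translate([0, 206, 0]) cube([46, 46, 364]);
  translate([234, 206, 0]) cube([46, 46, 364]);
}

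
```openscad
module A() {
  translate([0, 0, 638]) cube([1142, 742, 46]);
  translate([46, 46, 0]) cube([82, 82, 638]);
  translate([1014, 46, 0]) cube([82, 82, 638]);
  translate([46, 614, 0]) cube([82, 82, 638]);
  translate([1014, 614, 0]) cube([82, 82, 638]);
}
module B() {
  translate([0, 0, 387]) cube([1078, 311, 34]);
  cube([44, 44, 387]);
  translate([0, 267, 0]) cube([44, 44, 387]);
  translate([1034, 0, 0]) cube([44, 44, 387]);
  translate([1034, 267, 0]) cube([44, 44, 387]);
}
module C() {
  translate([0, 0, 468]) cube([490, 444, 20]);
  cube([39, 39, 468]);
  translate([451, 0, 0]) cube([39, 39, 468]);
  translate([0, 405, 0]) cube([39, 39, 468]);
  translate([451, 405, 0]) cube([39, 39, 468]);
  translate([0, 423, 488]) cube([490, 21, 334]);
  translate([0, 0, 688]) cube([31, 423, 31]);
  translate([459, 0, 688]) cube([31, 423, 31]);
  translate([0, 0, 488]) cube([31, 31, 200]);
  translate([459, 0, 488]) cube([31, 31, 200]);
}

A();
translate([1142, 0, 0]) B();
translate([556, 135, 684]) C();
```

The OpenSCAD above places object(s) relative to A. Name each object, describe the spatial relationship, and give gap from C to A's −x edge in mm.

The chair's min-x is at 556; the table's min-x is 0; gap = 556 mm.

A is a table. B is a bench. C is a chair. The bench is against the table's +x side, with their −y faces flush. The chair is on top of the table. The gap from the chair to the table's −x edge is 556 mm.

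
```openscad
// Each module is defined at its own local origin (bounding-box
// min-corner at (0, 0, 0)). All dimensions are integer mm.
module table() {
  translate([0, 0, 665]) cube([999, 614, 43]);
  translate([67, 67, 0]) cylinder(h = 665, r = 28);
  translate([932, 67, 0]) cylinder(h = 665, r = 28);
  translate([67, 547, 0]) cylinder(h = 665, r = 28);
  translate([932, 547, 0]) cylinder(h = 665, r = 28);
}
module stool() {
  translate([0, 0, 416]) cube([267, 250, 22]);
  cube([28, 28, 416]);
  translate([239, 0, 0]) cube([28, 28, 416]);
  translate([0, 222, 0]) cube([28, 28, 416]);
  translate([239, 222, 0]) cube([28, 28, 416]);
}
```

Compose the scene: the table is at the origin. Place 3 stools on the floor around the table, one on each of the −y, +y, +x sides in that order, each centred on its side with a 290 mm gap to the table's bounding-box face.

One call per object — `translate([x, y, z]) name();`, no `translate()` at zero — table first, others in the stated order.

table();
translate([366, -540, 0]) stool();
translate([366, 904, 0]) stool();
translate([1289, 182, 0]) stool();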